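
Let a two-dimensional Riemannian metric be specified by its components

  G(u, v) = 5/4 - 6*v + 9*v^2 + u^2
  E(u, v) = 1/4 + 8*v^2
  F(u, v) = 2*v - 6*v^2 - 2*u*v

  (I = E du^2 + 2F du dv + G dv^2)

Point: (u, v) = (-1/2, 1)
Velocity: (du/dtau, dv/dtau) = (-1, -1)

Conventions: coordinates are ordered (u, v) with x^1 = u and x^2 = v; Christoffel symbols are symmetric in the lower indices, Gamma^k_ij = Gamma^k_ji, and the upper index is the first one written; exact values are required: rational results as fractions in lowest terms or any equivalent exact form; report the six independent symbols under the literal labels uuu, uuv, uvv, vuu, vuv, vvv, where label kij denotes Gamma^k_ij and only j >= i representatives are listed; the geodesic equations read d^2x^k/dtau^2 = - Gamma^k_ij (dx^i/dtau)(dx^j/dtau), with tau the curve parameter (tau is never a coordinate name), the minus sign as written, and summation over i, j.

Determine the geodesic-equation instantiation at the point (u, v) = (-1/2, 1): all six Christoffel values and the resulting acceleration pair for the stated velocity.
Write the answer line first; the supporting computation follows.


Answer: Gamma_uuu = -16/15, Gamma_uuv = 92/75, Gamma_uvv = -18/25, Gamma_vuu = -44/15, Gamma_vuv = 53/75, Gamma_vvv = 64/75; accelerations (d^2u/dtau^2, d^2v/dtau^2) = (-2/3, 2/3)

E = 33/4, F = -3, G = 9/2 at the point
E_u = 0, E_v = 16, F_u = -2, F_v = -9, G_u = -1, G_v = 12
EG - F^2 = 225/8;  g^inv = (8/225) * [[9/2, 3], [3, 33/4]]
first-kind symbols [ij,l] = (1/2)(d_i g_jl + d_j g_il - d_l g_ij): [uu,u] = E_u/2 = 0, [uu,v] = F_u - E_v/2 = -10, [uv,u] = E_v/2 = 8, [uv,v] = G_u/2 = -1/2, [vv,u] = F_v - G_u/2 = -17/2, [vv,v] = G_v/2 = 6
Gamma^u_ij = (G*[ij,u] - F*[ij,v])/(EG - F^2), Gamma^v_ij = (E*[ij,v] - F*[ij,u])/(EG - F^2)
Gamma_uuu = -16/15, Gamma_uuv = 92/75, Gamma_uvv = -18/25, Gamma_vuu = -44/15, Gamma_vuv = 53/75, Gamma_vvv = 64/75
d^2u/dtau^2 = -(Gamma_uuu*(-1)^2 + 2*Gamma_uuv*(-1)*(-1) + Gamma_uvv*(-1)^2) = -2/3
d^2v/dtau^2 = -(Gamma_vuu*(-1)^2 + 2*Gamma_vuv*(-1)*(-1) + Gamma_vvv*(-1)^2) = 2/3


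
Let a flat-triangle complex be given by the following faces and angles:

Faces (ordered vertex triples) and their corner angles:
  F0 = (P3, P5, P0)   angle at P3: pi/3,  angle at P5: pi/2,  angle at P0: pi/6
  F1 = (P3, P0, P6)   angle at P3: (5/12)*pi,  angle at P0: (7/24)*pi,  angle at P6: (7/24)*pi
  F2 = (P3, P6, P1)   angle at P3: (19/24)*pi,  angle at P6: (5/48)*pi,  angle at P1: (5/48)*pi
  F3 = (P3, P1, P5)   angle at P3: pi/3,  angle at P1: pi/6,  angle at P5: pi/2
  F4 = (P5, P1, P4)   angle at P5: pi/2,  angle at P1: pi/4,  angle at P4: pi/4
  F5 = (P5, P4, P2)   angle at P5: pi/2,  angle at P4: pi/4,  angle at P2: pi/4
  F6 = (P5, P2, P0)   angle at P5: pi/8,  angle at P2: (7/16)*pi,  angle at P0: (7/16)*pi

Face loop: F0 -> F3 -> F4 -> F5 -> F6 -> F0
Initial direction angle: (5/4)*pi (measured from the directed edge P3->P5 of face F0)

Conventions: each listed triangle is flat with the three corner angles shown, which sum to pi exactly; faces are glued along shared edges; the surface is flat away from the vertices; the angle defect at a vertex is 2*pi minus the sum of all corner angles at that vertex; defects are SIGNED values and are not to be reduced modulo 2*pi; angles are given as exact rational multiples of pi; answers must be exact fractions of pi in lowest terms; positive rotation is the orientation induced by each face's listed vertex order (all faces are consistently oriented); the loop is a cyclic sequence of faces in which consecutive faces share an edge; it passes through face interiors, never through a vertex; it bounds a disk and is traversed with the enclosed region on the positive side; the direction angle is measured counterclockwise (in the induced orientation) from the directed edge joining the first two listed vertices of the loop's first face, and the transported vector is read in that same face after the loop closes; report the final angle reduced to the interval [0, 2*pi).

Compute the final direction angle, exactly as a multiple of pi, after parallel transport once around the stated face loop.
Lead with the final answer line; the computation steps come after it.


Answer: final direction angle = (9/8)*pi

enclosed vertex P5: corner angles sum to (17/8)*pi, defect = 2*pi - (17/8)*pi = -pi/8
final direction = starting direction + enclosed defect total, reduced mod 2*pi (induced orientation)
final angle = (5/4)*pi - pi/8 = (9/8)*pi (mod 2*pi)


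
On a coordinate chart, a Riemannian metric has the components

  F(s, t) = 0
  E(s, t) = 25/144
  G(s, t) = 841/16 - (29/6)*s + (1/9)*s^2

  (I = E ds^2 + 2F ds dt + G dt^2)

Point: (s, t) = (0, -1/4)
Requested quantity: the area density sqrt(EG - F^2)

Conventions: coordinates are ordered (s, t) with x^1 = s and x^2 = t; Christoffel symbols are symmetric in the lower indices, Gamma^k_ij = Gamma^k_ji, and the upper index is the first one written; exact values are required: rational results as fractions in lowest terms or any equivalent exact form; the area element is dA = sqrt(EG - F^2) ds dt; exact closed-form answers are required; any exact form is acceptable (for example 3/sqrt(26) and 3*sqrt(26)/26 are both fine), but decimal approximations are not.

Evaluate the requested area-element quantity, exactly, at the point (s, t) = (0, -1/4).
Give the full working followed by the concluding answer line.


E = 25/144, F = 0, G = 841/16; EG - F^2 = 21025/2304

Answer: sqrt(EG - F^2) = 145/48


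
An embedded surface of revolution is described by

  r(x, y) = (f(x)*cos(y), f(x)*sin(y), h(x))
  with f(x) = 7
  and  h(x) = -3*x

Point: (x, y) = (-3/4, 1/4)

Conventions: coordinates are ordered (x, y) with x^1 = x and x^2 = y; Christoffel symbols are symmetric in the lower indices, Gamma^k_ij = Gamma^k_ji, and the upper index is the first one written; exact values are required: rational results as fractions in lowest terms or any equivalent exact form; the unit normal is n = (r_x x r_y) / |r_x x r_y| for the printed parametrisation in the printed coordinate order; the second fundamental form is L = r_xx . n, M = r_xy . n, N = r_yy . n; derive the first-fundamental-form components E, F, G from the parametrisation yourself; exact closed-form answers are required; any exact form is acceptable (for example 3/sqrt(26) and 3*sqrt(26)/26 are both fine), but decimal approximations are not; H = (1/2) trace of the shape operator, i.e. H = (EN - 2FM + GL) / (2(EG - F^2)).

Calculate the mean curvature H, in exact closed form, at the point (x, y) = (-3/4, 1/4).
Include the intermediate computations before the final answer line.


f = 7, f' = 0, f'' = 0, h' = -3, h'' = 0
E = 9, F = 0, G = 49; answer radicand W^2 = 9
unnormalised second-form numerators: l = 0, m = 0, n = -21; L = l/sqrt(9), and similarly M = m/sqrt(W^2), N = n/sqrt(W^2)
H = (E*n - 2*F*m + G*l) / (2*(EG - F^2)*sqrt(W^2)); E*n - 2*F*m + G*l = -189, EG - F^2 = 441, so H = (-3/14)/sqrt(9)

Answer: H = -1/14


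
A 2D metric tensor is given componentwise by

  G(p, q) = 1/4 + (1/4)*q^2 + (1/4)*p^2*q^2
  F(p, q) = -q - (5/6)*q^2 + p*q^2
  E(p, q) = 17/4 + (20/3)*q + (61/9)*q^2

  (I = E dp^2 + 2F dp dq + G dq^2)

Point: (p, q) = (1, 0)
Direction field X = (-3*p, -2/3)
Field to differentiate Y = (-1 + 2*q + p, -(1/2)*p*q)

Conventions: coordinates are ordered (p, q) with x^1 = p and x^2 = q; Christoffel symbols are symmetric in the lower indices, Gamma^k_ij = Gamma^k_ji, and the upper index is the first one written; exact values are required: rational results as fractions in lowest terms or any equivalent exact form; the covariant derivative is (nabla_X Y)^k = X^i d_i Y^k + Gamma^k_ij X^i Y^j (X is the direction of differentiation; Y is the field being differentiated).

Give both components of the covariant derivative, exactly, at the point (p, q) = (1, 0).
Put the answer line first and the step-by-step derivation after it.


Answer: (nabla_X Y)^p = -13/3, (nabla_X Y)^q = 1/3

E = 17/4, F = 0, G = 1/4 at the point
E_p = 0, E_q = 20/3, F_p = 0, F_q = -1, G_p = 0, G_q = 0
EG - F^2 = 17/16;  g^inv = (16/17) * [[1/4, 0], [0, 17/4]]
first-kind symbols [ij,l] = (1/2)(d_i g_jl + d_j g_il - d_l g_ij): [pp,p] = E_p/2 = 0, [pp,q] = F_p - E_q/2 = -10/3, [pq,p] = E_q/2 = 10/3, [pq,q] = G_p/2 = 0, [qq,p] = F_q - G_p/2 = -1, [qq,q] = G_q/2 = 0
Gamma^p_ij = (G*[ij,p] - F*[ij,q])/(EG - F^2), Gamma^q_ij = (E*[ij,q] - F*[ij,p])/(EG - F^2)
Gamma_ppp = 0, Gamma_ppq = 40/51, Gamma_pqq = -4/17, Gamma_qpp = -40/3, Gamma_qpq = 0, Gamma_qqq = 0
X = (-3, -2/3), Y = (0, 0) at the point


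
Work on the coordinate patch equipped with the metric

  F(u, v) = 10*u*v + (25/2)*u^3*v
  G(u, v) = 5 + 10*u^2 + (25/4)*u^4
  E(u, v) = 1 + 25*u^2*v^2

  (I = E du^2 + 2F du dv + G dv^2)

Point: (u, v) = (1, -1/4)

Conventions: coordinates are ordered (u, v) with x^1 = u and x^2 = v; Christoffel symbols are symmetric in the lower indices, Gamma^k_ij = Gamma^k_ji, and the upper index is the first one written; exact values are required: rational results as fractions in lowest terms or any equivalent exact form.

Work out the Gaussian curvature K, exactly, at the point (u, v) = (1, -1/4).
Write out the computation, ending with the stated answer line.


E = 41/16, F = -45/8, G = 85/4, EG - F^2 = 365/16 at the point
E_u = 25/8, E_v = -25/2, F_u = -95/8, F_v = 45/2, G_u = 45, G_v = 0
E_vv = 50, F_uv = 95/2, G_uu = 95
The intrinsic route: Brioschi's K = (det M1 - det M2)/(EG - F^2)^2.
M1 = [[-E_vv/2 + F_uv - G_uu/2, E_u/2, F_u - E_v/2], [F_v - G_u/2, E, F], [G_v/2, F, G]] = [[-25, 25/16, -45/8], [0, 41/16, -45/8], [0, -45/8, 85/4]]; det M1 = -9125/16
M2 = [[0, E_v/2, G_u/2], [E_v/2, E, F], [G_u/2, F, G]] = [[0, -25/4, 45/2], [-25/4, 41/16, -45/8], [45/2, -45/8, 85/4]]; det M2 = -8725/16
det M1 - det M2 = -25; K = -25 / (365/16)^2 = -256/5329

Answer: K = -256/5329


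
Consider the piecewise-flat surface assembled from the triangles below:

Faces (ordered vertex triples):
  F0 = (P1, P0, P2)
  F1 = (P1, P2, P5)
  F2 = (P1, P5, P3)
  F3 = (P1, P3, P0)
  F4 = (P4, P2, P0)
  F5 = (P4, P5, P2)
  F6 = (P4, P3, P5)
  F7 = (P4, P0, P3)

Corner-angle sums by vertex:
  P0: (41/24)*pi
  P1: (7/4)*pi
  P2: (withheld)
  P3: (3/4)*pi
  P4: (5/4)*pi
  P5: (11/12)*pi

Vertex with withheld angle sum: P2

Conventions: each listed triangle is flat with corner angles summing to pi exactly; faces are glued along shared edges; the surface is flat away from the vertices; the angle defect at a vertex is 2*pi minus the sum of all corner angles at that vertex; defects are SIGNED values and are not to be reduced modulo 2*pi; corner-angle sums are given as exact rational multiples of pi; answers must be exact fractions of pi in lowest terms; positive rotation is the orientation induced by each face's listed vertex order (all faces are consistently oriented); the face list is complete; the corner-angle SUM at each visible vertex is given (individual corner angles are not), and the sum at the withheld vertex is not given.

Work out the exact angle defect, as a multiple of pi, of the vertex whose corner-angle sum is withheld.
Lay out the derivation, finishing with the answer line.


V = 6, E = 12, F = 8; chi = V - E + F = 2
Gauss-Bonnet: total defect = 2*pi*chi = 4*pi; visible defects sum to (29/8)*pi

Answer: defect(P2) = (3/8)*pi


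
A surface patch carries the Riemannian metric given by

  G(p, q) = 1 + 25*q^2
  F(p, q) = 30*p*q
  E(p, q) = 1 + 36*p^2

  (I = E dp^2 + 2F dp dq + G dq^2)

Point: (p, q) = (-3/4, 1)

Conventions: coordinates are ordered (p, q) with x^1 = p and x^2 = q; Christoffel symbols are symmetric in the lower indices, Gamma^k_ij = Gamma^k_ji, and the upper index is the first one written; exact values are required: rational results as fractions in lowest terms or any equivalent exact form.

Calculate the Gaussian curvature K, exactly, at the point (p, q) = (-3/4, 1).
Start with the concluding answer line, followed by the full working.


Answer: K = 96/6845

E = 85/4, F = -45/2, G = 26, EG - F^2 = 185/4 at the point
E_p = -54, E_q = 0, F_p = 30, F_q = -45/2, G_p = 0, G_q = 50
E_qq = 0, F_pq = 30, G_pp = 0
Apply the Brioschi formula K = (det M1 - det M2)/(EG - F^2)^2 over the derivative matrices of E, F, G.
M1 = [[-E_qq/2 + F_pq - G_pp/2, E_p/2, F_p - E_q/2], [F_q - G_p/2, E, F], [G_q/2, F, G]] = [[30, -27, 30], [-45/2, 85/4, -45/2], [25, -45/2, 26]]; det M1 = 30
M2 = [[0, E_q/2, G_p/2], [E_q/2, E, F], [G_p/2, F, G]] = [[0, 0, 0], [0, 85/4, -45/2], [0, -45/2, 26]]; det M2 = 0
det M1 - det M2 = 30; K = 30 / (185/4)^2 = 96/6845


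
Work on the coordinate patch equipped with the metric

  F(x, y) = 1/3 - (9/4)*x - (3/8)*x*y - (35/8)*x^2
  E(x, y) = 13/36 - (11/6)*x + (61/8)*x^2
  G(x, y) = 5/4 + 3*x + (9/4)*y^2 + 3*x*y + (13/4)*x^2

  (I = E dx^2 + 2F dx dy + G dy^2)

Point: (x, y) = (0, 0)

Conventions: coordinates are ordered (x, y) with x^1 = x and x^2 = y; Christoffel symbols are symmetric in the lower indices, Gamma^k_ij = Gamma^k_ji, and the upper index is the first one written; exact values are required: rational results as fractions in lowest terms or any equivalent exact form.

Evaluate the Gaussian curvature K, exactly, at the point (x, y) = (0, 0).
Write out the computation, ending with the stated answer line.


E = 13/36, F = 1/3, G = 5/4, EG - F^2 = 49/144 at the point
E_x = -11/6, E_y = 0, F_x = -9/4, F_y = 0, G_x = 3, G_y = 0
E_yy = 0, F_xy = -3/8, G_xx = 13/2
Using the Brioschi determinant formula for K from the metric derivatives:
M1 = [[-E_yy/2 + F_xy - G_xx/2, E_x/2, F_x - E_y/2], [F_y - G_x/2, E, F], [G_y/2, F, G]] = [[-29/8, -11/12, -9/4], [-3/2, 13/36, 1/3], [0, 1/3, 5/4]]; det M1 = -2105/1152
M2 = [[0, E_y/2, G_x/2], [E_y/2, E, F], [G_x/2, F, G]] = [[0, 0, 3/2], [0, 13/36, 1/3], [3/2, 1/3, 5/4]]; det M2 = -13/16
det M1 - det M2 = -1169/1152; K = -1169/1152 / (49/144)^2 = -3006/343

Answer: K = -3006/343


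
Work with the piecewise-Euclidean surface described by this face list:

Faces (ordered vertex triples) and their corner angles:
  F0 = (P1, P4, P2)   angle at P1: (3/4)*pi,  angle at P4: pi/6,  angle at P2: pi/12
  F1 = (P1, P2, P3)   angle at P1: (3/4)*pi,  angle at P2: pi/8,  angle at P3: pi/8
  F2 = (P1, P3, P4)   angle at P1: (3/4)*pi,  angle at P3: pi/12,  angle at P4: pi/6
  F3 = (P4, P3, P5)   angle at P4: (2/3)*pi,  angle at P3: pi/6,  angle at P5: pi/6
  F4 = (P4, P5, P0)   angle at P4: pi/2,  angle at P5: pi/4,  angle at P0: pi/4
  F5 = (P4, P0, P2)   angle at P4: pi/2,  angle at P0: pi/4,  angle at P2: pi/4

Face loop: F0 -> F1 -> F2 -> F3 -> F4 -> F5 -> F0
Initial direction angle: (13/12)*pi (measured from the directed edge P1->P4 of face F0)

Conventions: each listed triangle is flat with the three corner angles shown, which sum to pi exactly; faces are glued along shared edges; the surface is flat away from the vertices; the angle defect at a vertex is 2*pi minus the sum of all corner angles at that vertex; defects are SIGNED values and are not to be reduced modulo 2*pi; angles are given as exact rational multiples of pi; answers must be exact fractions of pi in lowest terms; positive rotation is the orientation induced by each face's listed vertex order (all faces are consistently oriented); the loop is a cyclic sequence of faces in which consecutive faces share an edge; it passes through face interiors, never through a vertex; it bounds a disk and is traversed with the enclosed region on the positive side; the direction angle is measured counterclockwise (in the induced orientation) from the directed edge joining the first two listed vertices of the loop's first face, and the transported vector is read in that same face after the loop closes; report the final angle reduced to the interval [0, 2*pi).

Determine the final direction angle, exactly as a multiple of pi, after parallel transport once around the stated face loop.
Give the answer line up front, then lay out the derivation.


Answer: final direction angle = (5/6)*pi

enclosed vertex P1: corner angles sum to (9/4)*pi, defect = 2*pi - (9/4)*pi = -pi/4
enclosed vertex P4: corner angles sum to 2*pi, defect = 2*pi - 2*pi = 0
adding the enclosed defects to the starting angle (mod 2*pi, induced orientation) gives the holonomy
final angle = (13/12)*pi - pi/4 = (5/6)*pi (mod 2*pi)


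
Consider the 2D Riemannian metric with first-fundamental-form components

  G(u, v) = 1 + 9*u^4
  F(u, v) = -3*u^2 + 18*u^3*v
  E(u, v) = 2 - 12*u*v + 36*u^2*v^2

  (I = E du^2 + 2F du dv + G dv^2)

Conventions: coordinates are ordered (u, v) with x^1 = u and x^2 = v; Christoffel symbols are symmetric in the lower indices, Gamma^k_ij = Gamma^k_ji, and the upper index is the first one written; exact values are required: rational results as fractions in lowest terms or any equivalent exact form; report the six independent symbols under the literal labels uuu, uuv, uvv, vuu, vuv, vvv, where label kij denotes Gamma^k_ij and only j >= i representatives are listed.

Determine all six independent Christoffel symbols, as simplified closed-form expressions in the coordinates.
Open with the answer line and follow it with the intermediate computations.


Answer: Gamma_uuu = (36*u*v^2 - 6*v)/(9*u^4 + 36*u^2*v^2 - 12*u*v + 2), Gamma_uuv = (36*u^2*v - 6*u)/(9*u^4 + 36*u^2*v^2 - 12*u*v + 2), Gamma_uvv = 0, Gamma_vuu = 18*u^2*v/(9*u^4 + 36*u^2*v^2 - 12*u*v + 2), Gamma_vuv = 18*u^3/(9*u^4 + 36*u^2*v^2 - 12*u*v + 2), Gamma_vvv = 0

E = 2 - 12*u*v + 36*u^2*v^2; F = -3*u^2 + 18*u^3*v; G = 1 + 9*u^4
Gamma^k_ij = (1/2) g^{kl} (d_i g_jl + d_j g_il - d_l g_ij), with g^inv = (1/(EG-F^2)) [[G, -F], [-F, E]]
first partials: E_u = -12*v + 72*u*v^2, E_v = -12*u + 72*u^2*v, F_u = -6*u + 54*u^2*v, F_v = 18*u^3, G_u = 36*u^3, G_v = 0
D = EG - F^2 = 2 - 12*u*v + 36*u^2*v^2 + 9*u^4
expanded: Gamma^u_uu = (G E_u - 2F F_u + F E_v)/(2D), Gamma^u_uv = (G E_v - F G_u)/(2D), Gamma^u_vv = (2G F_v - G G_u - F G_v)/(2D), Gamma^v_uu = (2E F_u - E E_v - F E_u)/(2D), Gamma^v_uv = (E G_u - F E_v)/(2D), Gamma^v_vv = (E G_v - 2F F_v + F G_u)/(2D); substitute and cancel common factors


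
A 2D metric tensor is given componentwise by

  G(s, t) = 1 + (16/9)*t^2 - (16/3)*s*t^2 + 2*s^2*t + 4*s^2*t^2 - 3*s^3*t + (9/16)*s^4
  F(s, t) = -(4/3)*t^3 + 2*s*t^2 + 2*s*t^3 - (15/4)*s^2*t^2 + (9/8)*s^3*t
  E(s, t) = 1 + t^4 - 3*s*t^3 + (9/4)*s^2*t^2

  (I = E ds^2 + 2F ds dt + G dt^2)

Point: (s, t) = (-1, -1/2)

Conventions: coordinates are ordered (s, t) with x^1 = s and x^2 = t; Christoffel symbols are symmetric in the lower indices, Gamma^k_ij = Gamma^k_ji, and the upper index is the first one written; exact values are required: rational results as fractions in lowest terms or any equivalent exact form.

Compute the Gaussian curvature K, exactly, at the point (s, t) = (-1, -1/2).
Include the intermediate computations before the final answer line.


E = 5/4, F = -11/24, G = 265/144, EG - F^2 = 301/144 at the point
E_s = -3/4, E_t = -1/2, F_s = 7/16, F_t = 17/8, G_s = 11/12, G_t = -55/9
E_tt = -3/2, F_st = -37/8, G_ss = -9/4
K follows from Brioschi's formula, (det M1 - det M2)/(EG - F^2)^2.
M1 = [[-E_tt/2 + F_st - G_ss/2, E_s/2, F_s - E_t/2], [F_t - G_s/2, E, F], [G_t/2, F, G]] = [[-11/4, -3/8, 11/16], [5/3, 5/4, -11/24], [-55/18, -11/24, 265/144]]; det M1 = -1741/576
M2 = [[0, E_t/2, G_s/2], [E_t/2, E, F], [G_s/2, F, G]] = [[0, -1/4, 11/24], [-1/4, 5/4, -11/24], [11/24, -11/24, 265/144]]; det M2 = -157/576
det M1 - det M2 = -11/4; K = -11/4 / (301/144)^2 = -57024/90601

Answer: K = -57024/90601


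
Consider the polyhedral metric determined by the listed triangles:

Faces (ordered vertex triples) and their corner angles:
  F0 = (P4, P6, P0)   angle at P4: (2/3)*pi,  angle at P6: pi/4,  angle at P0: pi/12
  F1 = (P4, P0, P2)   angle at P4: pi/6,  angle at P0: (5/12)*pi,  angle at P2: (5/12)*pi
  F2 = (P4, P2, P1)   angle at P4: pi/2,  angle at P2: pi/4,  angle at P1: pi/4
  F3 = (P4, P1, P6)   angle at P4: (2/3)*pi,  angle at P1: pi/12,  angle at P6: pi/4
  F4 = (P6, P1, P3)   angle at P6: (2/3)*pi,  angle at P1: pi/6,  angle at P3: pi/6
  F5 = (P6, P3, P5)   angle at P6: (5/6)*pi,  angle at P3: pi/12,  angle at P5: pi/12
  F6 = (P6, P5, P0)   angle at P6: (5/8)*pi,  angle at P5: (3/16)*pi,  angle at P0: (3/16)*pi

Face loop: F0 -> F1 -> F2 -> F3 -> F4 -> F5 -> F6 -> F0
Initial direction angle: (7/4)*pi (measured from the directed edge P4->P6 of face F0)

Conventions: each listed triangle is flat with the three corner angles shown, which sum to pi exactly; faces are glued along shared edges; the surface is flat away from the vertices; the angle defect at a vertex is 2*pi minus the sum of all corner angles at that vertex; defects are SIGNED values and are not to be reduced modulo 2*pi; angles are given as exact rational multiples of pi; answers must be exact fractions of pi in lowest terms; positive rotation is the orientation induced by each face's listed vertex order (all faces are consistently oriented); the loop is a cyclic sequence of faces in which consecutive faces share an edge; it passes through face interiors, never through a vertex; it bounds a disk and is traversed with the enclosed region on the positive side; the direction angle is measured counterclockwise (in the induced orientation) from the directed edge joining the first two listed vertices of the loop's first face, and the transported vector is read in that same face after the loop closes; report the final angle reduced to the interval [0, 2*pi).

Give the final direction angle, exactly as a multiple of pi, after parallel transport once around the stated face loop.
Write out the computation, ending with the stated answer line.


enclosed vertex P4: corner angles sum to 2*pi, defect = 2*pi - 2*pi = 0
enclosed vertex P6: corner angles sum to (21/8)*pi, defect = 2*pi - (21/8)*pi = (-5/8)*pi
the final direction is the initial angle plus the enclosed defects, taken mod 2*pi in the induced orientation
final angle = (7/4)*pi - (5/8)*pi = (9/8)*pi (mod 2*pi)

Answer: final direction angle = (9/8)*pi


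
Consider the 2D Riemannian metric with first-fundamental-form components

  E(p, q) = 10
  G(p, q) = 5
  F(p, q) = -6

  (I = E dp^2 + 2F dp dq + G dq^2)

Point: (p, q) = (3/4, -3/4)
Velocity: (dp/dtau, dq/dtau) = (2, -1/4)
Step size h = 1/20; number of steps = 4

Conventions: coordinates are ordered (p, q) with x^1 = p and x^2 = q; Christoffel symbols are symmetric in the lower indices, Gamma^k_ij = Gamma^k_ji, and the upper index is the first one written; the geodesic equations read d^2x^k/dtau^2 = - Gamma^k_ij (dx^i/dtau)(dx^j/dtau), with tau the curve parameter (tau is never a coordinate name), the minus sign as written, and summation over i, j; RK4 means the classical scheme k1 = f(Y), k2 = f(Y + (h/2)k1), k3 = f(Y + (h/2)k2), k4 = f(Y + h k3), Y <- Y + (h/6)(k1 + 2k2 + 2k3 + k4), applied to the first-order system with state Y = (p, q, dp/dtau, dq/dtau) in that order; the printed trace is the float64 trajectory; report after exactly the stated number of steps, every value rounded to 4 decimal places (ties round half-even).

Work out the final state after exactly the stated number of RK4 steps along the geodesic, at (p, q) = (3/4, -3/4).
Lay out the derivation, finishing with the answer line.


f(Y) = (dp/dtau, dq/dtau, -Gamma^p_ij Y'^i Y'^j, -Gamma^q_ij Y'^i Y'^j) with the Gammas evaluated at the stage position; h = 0.050000; intermediate values shown to 6 dp
step 0: p = 0.7500, q = -0.7500, dp/dtau = 2.0000, dq/dtau = -0.2500
step 1:
  k1: at (p, q) = (0.750000, -0.750000), (dp/dtau, dq/dtau) = (2.000000, -0.250000); Gamma_ppp = 0.000000, Gamma_ppq = 0.000000, Gamma_pqq = 0.000000, Gamma_qpp = 0.000000, Gamma_qpq = 0.000000, Gamma_qqq = 0.000000; k1 = (2.000000, -0.250000, 0.000000, 0.000000)
  k2: at (p, q) = (0.800000, -0.756250), (dp/dtau, dq/dtau) = (2.000000, -0.250000); Gamma_ppp = 0.000000, Gamma_ppq = 0.000000, Gamma_pqq = 0.000000, Gamma_qpp = 0.000000, Gamma_qpq = 0.000000, Gamma_qqq = 0.000000; k2 = (2.000000, -0.250000, 0.000000, 0.000000)
  k3: at (p, q) = (0.800000, -0.756250), (dp/dtau, dq/dtau) = (2.000000, -0.250000); Gamma_ppp = 0.000000, Gamma_ppq = 0.000000, Gamma_pqq = 0.000000, Gamma_qpp = 0.000000, Gamma_qpq = 0.000000, Gamma_qqq = 0.000000; k3 = (2.000000, -0.250000, 0.000000, 0.000000)
  k4: at (p, q) = (0.850000, -0.762500), (dp/dtau, dq/dtau) = (2.000000, -0.250000); Gamma_ppp = 0.000000, Gamma_ppq = 0.000000, Gamma_pqq = 0.000000, Gamma_qpp = 0.000000, Gamma_qpq = 0.000000, Gamma_qqq = 0.000000; k4 = (2.000000, -0.250000, 0.000000, 0.000000)
  Y <- Y + (h/6)(k1 + 2k2 + 2k3 + k4): p = 0.8500, q = -0.7625, dp/dtau = 2.0000, dq/dtau = -0.2500
step 2:
  k1: at (p, q) = (0.850000, -0.762500), (dp/dtau, dq/dtau) = (2.000000, -0.250000); Gamma_ppp = 0.000000, Gamma_ppq = 0.000000, Gamma_pqq = 0.000000, Gamma_qpp = 0.000000, Gamma_qpq = 0.000000, Gamma_qqq = 0.000000; k1 = (2.000000, -0.250000, 0.000000, 0.000000)
  k2: at (p, q) = (0.900000, -0.768750), (dp/dtau, dq/dtau) = (2.000000, -0.250000); Gamma_ppp = 0.000000, Gamma_ppq = 0.000000, Gamma_pqq = 0.000000, Gamma_qpp = 0.000000, Gamma_qpq = 0.000000, Gamma_qqq = 0.000000; k2 = (2.000000, -0.250000, 0.000000, 0.000000)
  k3: at (p, q) = (0.900000, -0.768750), (dp/dtau, dq/dtau) = (2.000000, -0.250000); Gamma_ppp = 0.000000, Gamma_ppq = 0.000000, Gamma_pqq = 0.000000, Gamma_qpp = 0.000000, Gamma_qpq = 0.000000, Gamma_qqq = 0.000000; k3 = (2.000000, -0.250000, 0.000000, 0.000000)
  k4: at (p, q) = (0.950000, -0.775000), (dp/dtau, dq/dtau) = (2.000000, -0.250000); Gamma_ppp = 0.000000, Gamma_ppq = 0.000000, Gamma_pqq = 0.000000, Gamma_qpp = 0.000000, Gamma_qpq = 0.000000, Gamma_qqq = 0.000000; k4 = (2.000000, -0.250000, 0.000000, 0.000000)
  Y <- Y + (h/6)(k1 + 2k2 + 2k3 + k4): p = 0.9500, q = -0.7750, dp/dtau = 2.0000, dq/dtau = -0.2500
step 3:
  k1: at (p, q) = (0.950000, -0.775000), (dp/dtau, dq/dtau) = (2.000000, -0.250000); Gamma_ppp = 0.000000, Gamma_ppq = 0.000000, Gamma_pqq = 0.000000, Gamma_qpp = 0.000000, Gamma_qpq = 0.000000, Gamma_qqq = 0.000000; k1 = (2.000000, -0.250000, 0.000000, 0.000000)
  k2: at (p, q) = (1.000000, -0.781250), (dp/dtau, dq/dtau) = (2.000000, -0.250000); Gamma_ppp = 0.000000, Gamma_ppq = 0.000000, Gamma_pqq = 0.000000, Gamma_qpp = 0.000000, Gamma_qpq = 0.000000, Gamma_qqq = 0.000000; k2 = (2.000000, -0.250000, 0.000000, 0.000000)
  k3: at (p, q) = (1.000000, -0.781250), (dp/dtau, dq/dtau) = (2.000000, -0.250000); Gamma_ppp = 0.000000, Gamma_ppq = 0.000000, Gamma_pqq = 0.000000, Gamma_qpp = 0.000000, Gamma_qpq = 0.000000, Gamma_qqq = 0.000000; k3 = (2.000000, -0.250000, 0.000000, 0.000000)
  k4: at (p, q) = (1.050000, -0.787500), (dp/dtau, dq/dtau) = (2.000000, -0.250000); Gamma_ppp = 0.000000, Gamma_ppq = 0.000000, Gamma_pqq = 0.000000, Gamma_qpp = 0.000000, Gamma_qpq = 0.000000, Gamma_qqq = 0.000000; k4 = (2.000000, -0.250000, 0.000000, 0.000000)
  Y <- Y + (h/6)(k1 + 2k2 + 2k3 + k4): p = 1.0500, q = -0.7875, dp/dtau = 2.0000, dq/dtau = -0.2500
step 4:
  k1: at (p, q) = (1.050000, -0.787500), (dp/dtau, dq/dtau) = (2.000000, -0.250000); Gamma_ppp = 0.000000, Gamma_ppq = 0.000000, Gamma_pqq = 0.000000, Gamma_qpp = 0.000000, Gamma_qpq = 0.000000, Gamma_qqq = 0.000000; k1 = (2.000000, -0.250000, 0.000000, 0.000000)
  k2: at (p, q) = (1.100000, -0.793750), (dp/dtau, dq/dtau) = (2.000000, -0.250000); Gamma_ppp = 0.000000, Gamma_ppq = 0.000000, Gamma_pqq = 0.000000, Gamma_qpp = 0.000000, Gamma_qpq = 0.000000, Gamma_qqq = 0.000000; k2 = (2.000000, -0.250000, 0.000000, 0.000000)
  k3: at (p, q) = (1.100000, -0.793750), (dp/dtau, dq/dtau) = (2.000000, -0.250000); Gamma_ppp = 0.000000, Gamma_ppq = 0.000000, Gamma_pqq = 0.000000, Gamma_qpp = 0.000000, Gamma_qpq = 0.000000, Gamma_qqq = 0.000000; k3 = (2.000000, -0.250000, 0.000000, 0.000000)
  k4: at (p, q) = (1.150000, -0.800000), (dp/dtau, dq/dtau) = (2.000000, -0.250000); Gamma_ppp = 0.000000, Gamma_ppq = 0.000000, Gamma_pqq = 0.000000, Gamma_qpp = 0.000000, Gamma_qpq = 0.000000, Gamma_qqq = 0.000000; k4 = (2.000000, -0.250000, 0.000000, 0.000000)
  Y <- Y + (h/6)(k1 + 2k2 + 2k3 + k4): p = 1.1500, q = -0.8000, dp/dtau = 2.0000, dq/dtau = -0.2500

Answer: p = 1.1500, q = -0.8000, dp/dtau = 2.0000, dq/dtau = -0.2500


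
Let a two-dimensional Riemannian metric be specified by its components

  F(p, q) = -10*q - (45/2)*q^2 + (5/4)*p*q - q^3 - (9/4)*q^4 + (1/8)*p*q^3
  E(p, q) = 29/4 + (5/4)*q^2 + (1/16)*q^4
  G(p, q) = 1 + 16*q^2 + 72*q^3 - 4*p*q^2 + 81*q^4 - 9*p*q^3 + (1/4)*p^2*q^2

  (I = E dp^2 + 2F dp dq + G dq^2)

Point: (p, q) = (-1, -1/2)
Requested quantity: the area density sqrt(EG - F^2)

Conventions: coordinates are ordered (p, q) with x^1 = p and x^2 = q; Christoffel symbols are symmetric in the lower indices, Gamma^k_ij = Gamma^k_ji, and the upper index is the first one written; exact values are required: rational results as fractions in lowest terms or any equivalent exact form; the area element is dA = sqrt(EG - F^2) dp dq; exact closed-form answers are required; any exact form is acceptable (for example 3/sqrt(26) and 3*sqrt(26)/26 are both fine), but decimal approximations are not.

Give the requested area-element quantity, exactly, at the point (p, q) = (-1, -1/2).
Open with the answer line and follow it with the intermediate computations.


Answer: sqrt(EG - F^2) = sqrt(1937)/16

E = 1937/256, F = 0, G = 1; EG - F^2 = 1937/256


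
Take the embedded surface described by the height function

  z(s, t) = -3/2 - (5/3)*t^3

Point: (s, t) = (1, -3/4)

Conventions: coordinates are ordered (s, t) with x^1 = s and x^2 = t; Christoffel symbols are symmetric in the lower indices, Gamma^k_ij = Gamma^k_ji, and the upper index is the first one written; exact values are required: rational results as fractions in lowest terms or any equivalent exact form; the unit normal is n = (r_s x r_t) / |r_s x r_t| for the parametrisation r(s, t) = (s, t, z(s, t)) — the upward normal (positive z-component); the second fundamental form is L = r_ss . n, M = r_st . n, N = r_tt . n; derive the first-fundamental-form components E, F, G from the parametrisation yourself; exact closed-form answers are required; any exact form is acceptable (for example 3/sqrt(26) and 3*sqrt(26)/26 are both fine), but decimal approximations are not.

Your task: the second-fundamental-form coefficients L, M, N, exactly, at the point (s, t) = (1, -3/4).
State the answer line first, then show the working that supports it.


Answer: L = 0, M = 0, N = 120*sqrt(2281)/2281

z_s = 0, z_t = -45/16, z_ss = 0, z_st = 0, z_tt = 15/2
E = 1, F = 0, G = 2281/256; answer radicand W^2 = 2281/256
unnormalised second-form numerators: l = 0, m = 0, n = 15/2; L = l/sqrt(2281/256), and similarly M = m/sqrt(W^2), N = n/sqrt(W^2)


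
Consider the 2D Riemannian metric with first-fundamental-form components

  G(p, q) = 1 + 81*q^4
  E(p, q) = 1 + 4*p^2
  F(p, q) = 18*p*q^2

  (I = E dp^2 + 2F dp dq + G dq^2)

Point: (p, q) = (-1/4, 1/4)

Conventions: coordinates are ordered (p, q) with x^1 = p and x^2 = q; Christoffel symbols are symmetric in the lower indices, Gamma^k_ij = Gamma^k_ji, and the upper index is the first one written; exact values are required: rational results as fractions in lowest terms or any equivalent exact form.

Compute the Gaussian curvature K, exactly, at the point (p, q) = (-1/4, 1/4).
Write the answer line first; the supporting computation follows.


Answer: K = 589824/160801

E = 5/4, F = -9/32, G = 337/256, EG - F^2 = 401/256 at the point
E_p = -2, E_q = 0, F_p = 9/8, F_q = -9/4, G_p = 0, G_q = 81/16
E_qq = 0, F_pq = 9, G_pp = 0
Brioschi: K = (det M1 - det M2) / (EG - F^2)^2 with the standard first/second-derivative matrices M1, M2.
M1 = [[-E_qq/2 + F_pq - G_pp/2, E_p/2, F_p - E_q/2], [F_q - G_p/2, E, F], [G_q/2, F, G]] = [[9, -1, 9/8], [-9/4, 5/4, -9/32], [81/32, -9/32, 337/256]]; det M1 = 9
M2 = [[0, E_q/2, G_p/2], [E_q/2, E, F], [G_p/2, F, G]] = [[0, 0, 0], [0, 5/4, -9/32], [0, -9/32, 337/256]]; det M2 = 0
det M1 - det M2 = 9; K = 9 / (401/256)^2 = 589824/160801


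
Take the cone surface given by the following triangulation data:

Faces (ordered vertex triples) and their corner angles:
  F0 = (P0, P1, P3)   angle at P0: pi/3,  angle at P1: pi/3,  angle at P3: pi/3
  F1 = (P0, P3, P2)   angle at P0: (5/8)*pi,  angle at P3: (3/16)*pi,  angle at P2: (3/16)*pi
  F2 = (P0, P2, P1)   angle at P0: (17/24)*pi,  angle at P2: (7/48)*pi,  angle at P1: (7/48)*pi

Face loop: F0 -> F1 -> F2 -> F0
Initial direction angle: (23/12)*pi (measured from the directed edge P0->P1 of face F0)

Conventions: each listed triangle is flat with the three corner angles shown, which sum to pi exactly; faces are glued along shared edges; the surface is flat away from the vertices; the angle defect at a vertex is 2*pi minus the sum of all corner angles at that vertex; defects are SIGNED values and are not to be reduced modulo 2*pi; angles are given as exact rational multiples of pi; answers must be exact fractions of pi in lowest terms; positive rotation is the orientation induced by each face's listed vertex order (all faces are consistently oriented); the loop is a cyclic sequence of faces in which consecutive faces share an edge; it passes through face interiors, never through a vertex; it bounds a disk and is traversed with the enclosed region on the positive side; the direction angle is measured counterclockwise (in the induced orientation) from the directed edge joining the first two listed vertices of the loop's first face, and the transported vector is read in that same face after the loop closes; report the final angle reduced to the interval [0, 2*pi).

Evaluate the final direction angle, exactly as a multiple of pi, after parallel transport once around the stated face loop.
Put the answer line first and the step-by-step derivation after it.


Answer: final direction angle = pi/4

enclosed vertex P0: corner angles sum to (5/3)*pi, defect = 2*pi - (5/3)*pi = pi/3
summing the enclosed defects onto the initial angle, mod 2*pi in the induced orientation:
final angle = (23/12)*pi + pi/3 = pi/4 (mod 2*pi)


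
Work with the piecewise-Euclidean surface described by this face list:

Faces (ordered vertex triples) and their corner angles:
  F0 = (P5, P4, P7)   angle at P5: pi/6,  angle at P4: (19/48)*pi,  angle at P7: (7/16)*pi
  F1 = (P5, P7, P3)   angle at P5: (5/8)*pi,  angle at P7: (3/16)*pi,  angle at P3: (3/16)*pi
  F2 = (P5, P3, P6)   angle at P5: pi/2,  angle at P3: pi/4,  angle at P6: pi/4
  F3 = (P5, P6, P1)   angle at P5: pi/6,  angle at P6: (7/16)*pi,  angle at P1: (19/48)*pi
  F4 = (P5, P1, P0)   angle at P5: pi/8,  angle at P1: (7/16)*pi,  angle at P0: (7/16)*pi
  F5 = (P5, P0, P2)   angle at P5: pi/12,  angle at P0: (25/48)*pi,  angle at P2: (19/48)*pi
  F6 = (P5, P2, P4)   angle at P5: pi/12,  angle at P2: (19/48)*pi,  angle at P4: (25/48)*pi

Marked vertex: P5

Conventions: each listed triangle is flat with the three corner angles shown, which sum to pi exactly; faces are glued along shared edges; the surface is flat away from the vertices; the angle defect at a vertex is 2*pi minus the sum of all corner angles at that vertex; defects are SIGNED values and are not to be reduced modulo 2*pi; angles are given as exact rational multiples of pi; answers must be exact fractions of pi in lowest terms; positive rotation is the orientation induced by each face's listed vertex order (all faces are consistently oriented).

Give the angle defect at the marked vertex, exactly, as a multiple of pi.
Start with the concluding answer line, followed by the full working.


Answer: defect(P5) = pi/4

Sum of corner angles at P5: (7/4)*pi
defect = 2*pi - (7/4)*pi


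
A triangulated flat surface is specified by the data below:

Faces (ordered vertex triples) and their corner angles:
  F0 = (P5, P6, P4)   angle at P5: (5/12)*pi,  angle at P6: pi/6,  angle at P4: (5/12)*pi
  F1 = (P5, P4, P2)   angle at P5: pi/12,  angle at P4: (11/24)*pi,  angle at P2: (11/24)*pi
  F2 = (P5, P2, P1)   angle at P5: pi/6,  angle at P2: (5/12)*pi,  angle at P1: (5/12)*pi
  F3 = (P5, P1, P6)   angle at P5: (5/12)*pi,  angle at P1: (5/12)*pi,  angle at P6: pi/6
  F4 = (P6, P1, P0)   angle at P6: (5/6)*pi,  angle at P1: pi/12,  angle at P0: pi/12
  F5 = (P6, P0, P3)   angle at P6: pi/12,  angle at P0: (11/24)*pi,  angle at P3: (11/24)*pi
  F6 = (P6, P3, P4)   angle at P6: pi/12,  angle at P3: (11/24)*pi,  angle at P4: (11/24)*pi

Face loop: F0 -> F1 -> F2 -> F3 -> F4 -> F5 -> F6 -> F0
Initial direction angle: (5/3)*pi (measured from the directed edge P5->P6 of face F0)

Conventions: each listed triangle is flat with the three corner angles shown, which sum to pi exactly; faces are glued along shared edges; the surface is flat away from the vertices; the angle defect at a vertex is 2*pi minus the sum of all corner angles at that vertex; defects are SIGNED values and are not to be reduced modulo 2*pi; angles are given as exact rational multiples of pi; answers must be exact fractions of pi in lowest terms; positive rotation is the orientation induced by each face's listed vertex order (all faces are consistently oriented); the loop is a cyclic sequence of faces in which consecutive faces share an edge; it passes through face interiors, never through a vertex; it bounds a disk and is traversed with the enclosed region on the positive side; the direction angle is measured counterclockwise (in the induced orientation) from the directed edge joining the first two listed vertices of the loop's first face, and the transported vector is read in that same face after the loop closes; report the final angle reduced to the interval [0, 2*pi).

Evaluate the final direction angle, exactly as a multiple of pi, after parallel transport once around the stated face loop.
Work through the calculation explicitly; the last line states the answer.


enclosed vertex P5: corner angles sum to (13/12)*pi, defect = 2*pi - (13/12)*pi = (11/12)*pi
enclosed vertex P6: corner angles sum to (4/3)*pi, defect = 2*pi - (4/3)*pi = (2/3)*pi
the final direction is the initial angle plus the enclosed defects, taken mod 2*pi in the induced orientation
final angle = (5/3)*pi + (19/12)*pi = (5/4)*pi (mod 2*pi)

Answer: final direction angle = (5/4)*pi


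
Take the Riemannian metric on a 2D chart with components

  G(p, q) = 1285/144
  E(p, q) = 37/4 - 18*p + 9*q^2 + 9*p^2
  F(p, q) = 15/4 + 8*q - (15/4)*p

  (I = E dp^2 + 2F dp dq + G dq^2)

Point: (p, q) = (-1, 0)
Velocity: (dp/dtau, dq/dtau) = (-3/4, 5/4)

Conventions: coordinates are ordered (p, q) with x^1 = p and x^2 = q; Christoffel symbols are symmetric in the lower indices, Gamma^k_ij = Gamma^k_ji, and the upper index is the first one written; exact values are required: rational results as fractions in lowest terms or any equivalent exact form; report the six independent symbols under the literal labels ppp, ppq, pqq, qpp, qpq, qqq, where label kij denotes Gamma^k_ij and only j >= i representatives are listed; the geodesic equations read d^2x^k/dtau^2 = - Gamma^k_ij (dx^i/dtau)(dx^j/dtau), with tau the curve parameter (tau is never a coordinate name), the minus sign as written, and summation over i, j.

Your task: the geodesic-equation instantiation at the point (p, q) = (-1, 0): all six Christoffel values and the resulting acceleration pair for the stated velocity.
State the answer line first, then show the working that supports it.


Answer: Gamma_ppp = -15264/30785, Gamma_ppq = 0, Gamma_pqq = 8224/30785, Gamma_qpp = -108/30785, Gamma_qpq = 0, Gamma_qqq = -6912/30785; accelerations (d^2p/dtau^2, d^2q/dtau^2) = (-4264/30785, 43443/123140)

E = 145/4, F = 15/2, G = 1285/144 at the point
E_p = -36, E_q = 0, F_p = -15/4, F_q = 8, G_p = 0, G_q = 0
EG - F^2 = 153925/576;  g^inv = (576/153925) * [[1285/144, -15/2], [-15/2, 145/4]]
first-kind symbols [ij,l] = (1/2)(d_i g_jl + d_j g_il - d_l g_ij): [pp,p] = E_p/2 = -18, [pp,q] = F_p - E_q/2 = -15/4, [pq,p] = E_q/2 = 0, [pq,q] = G_p/2 = 0, [qq,p] = F_q - G_p/2 = 8, [qq,q] = G_q/2 = 0
Gamma^p_ij = (G*[ij,p] - F*[ij,q])/(EG - F^2), Gamma^q_ij = (E*[ij,q] - F*[ij,p])/(EG - F^2)
Gamma_ppp = -15264/30785, Gamma_ppq = 0, Gamma_pqq = 8224/30785, Gamma_qpp = -108/30785, Gamma_qpq = 0, Gamma_qqq = -6912/30785
d^2p/dtau^2 = -(Gamma_ppp*(-3/4)^2 + 2*Gamma_ppq*(-3/4)*(5/4) + Gamma_pqq*(5/4)^2) = -4264/30785
d^2q/dtau^2 = -(Gamma_qpp*(-3/4)^2 + 2*Gamma_qpq*(-3/4)*(5/4) + Gamma_qqq*(5/4)^2) = 43443/123140


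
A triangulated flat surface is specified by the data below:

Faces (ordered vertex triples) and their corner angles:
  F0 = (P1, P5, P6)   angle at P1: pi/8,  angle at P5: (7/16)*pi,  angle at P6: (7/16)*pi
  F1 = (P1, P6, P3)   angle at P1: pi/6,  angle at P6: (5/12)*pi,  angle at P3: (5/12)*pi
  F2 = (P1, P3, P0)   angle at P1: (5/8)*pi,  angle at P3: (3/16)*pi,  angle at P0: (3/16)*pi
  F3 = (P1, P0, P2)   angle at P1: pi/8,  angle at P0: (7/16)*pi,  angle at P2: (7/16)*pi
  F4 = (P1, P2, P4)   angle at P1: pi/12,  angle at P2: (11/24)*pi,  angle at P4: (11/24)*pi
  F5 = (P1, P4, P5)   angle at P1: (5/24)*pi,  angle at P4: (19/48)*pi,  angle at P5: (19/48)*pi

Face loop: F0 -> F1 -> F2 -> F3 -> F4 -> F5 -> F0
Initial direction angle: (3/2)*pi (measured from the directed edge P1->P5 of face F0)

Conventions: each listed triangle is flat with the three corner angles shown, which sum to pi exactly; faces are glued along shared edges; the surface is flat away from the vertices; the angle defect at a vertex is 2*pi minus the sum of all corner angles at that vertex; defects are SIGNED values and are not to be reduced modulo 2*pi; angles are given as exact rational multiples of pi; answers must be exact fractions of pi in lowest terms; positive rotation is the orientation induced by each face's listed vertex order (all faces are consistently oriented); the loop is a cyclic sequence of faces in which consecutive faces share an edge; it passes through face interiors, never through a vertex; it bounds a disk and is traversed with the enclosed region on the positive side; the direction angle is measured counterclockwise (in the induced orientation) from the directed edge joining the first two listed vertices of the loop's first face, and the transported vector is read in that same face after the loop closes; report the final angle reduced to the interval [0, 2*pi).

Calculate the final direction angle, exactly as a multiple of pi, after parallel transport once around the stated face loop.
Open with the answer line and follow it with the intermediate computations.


Answer: final direction angle = pi/6

enclosed vertex P1: corner angles sum to (4/3)*pi, defect = 2*pi - (4/3)*pi = (2/3)*pi
adding the enclosed defects to the starting angle (mod 2*pi, induced orientation) gives the holonomy
final angle = (3/2)*pi + (2/3)*pi = pi/6 (mod 2*pi)
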